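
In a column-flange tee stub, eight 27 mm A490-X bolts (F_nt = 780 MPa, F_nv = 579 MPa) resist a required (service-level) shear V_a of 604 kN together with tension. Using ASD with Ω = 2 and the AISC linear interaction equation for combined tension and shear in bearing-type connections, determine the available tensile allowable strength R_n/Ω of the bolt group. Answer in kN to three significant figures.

A_b = π·27²/4 = 572.6 mm²; f_rv = 604 × 1000 / (8 × 572.6) = 131.9 MPa.
F'_nt = 1.3 F_nt − (Ω F_nt / F_nv) f_rv = 1.3·780 − (2·780/579)·131.9 = 658.7 MPa, capped at F_nt → F'_nt = 658.7 MPa.
R_n = F'_nt · A_b · n = 658.7 × 572.6 × 8 / 1000 = 3017 kN.
Allowable strength R_n/Ω = 3017 / 2 = 1510 kN.

1510 kN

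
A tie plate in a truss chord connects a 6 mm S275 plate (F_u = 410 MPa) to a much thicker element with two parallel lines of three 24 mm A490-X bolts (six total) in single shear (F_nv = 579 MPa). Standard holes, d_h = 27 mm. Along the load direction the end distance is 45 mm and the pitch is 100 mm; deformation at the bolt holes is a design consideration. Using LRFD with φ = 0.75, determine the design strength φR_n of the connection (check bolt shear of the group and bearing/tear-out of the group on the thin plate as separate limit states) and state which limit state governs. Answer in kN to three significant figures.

565 kN (bearing governs)

Bolt shear: A_b = π·24²/4 = 452.4 mm²; R_n = 579 × 452.4 × 6 × 1 / 1000 = 1572 kN → 0.75 × 1572 = 1180 kN.
Bearing (1.2 l_c t F_u ≤ 2.4 d t F_u): upper limit = 2.4·24·6·410 / 1000 = 141.7 kN.
  Edge l_c = 45 − 27/2 = 31.5 → r_n = 92.99 kN; interior l_c = 100 − 27 = 73 → r_n = 141.7 kN.
  R_n,bearing = 2·92.99 + 4·141.7 = 752.8 kN → 0.75 × 752.8 = 565 kN.
Bearing governs: 565 kN.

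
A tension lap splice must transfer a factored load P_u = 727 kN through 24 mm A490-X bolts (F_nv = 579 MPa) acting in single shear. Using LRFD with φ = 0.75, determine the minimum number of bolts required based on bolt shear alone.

A_b = π·24²/4 = 452.4 mm².
Per-bolt design strength φR_n = 0.75 × 579 × 452.4 × 1 / 1000 = 196.5 kN.
n ≥ 727 / 196.5 = 3.701 → use 4 bolts.

4 bolts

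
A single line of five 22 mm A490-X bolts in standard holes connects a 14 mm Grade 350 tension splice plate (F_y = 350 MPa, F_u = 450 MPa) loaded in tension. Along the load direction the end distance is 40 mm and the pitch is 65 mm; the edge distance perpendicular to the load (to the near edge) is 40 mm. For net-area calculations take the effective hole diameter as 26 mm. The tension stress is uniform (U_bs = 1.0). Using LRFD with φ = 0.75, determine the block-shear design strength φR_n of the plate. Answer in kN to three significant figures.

Shear plane L_v = 40 + 4·65 = 300 mm; A_gv = 300 × 14 = 4200 mm².
A_nv = (300 − 4.5·26) × 14 = 2562 mm².
A_nt = (40 − 0.5·26) × 14 = 378 mm².
0.6 F_u A_nv = 691.7 kN; 0.6 F_y A_gv = 882 kN → shear rupture governs the shear term.
R_n = 691.7 + 1.0 × 450 × 378 / 1000 = 861.8 kN.
Design strength φR_n = 0.75 × 861.8 = 646 kN.

646 kN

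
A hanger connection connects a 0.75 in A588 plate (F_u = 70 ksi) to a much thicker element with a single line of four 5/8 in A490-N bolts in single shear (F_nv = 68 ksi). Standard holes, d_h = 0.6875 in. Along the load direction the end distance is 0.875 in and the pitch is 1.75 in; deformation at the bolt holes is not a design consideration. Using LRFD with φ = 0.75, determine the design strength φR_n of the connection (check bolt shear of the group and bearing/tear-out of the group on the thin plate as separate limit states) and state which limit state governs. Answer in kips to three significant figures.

62.6 kips (bolt shear governs)

Bolt shear: A_b = π·0.625²/4 = 0.3068 in²; R_n = 68 × 0.3068 × 4 × 1 = 83.45 kips → 0.75 × 83.45 = 62.6 kips.
Bearing (1.5 l_c t F_u ≤ 3.0 d t F_u): upper limit = 3.0·0.625·0.75·70 = 98.44 kips.
  Edge l_c = 0.875 − 0.6875/2 = 0.5312 → r_n = 41.84 kips; interior l_c = 1.75 − 0.6875 = 1.062 → r_n = 83.67 kips.
  R_n,bearing = 1·41.84 + 3·83.67 = 292.9 kips → 0.75 × 292.9 = 220 kips.
Bolt shear governs: 62.6 kips.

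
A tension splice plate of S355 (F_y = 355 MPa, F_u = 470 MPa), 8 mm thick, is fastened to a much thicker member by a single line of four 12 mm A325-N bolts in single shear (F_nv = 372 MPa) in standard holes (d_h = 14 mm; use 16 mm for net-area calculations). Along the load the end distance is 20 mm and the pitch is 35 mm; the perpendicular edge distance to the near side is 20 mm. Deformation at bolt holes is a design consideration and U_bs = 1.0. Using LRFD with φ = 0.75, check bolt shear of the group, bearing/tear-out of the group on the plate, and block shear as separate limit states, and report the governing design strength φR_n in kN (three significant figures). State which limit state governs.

Bolt shear: A_b = π·12²/4 = 113.1 mm²; R_n = 372 × 113.1 × 4 × 1 / 1000 = 168.3 kN → 0.75 × 168.3 = 126 kN.
Bearing: edge l_c = 13, r_n = 58.66 kN; interior l_c = 21, r_n = 94.75 kN; R_n = 58.66 + 3·94.75 = 342.9 kN → 257 kN.
Block shear: A_gv = 1000, A_nv = 552, A_nt = 96 mm²; R_n = min(0.6F_uA_nv, 0.6F_yA_gv) + U_bs·F_u·A_nt = 200.8 kN → 151 kN.
Bolt shear governs: 126 kN.

126 kN (bolt shear governs)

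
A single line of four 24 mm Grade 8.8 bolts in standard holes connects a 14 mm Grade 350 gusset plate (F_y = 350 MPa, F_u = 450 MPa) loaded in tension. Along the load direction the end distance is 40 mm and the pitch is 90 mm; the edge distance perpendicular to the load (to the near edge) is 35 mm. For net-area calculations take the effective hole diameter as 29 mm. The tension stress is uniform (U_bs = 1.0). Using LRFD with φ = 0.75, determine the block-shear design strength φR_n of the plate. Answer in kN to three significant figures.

Shear plane L_v = 40 + 3·90 = 310 mm; A_gv = 310 × 14 = 4340 mm².
A_nv = (310 − 3.5·29) × 14 = 2919 mm².
A_nt = (35 − 0.5·29) × 14 = 287 mm².
0.6 F_u A_nv = 788.1 kN; 0.6 F_y A_gv = 911.4 kN → shear rupture governs the shear term.
R_n = 788.1 + 1.0 × 450 × 287 / 1000 = 917.3 kN.
Design strength φR_n = 0.75 × 917.3 = 688 kN.

688 kN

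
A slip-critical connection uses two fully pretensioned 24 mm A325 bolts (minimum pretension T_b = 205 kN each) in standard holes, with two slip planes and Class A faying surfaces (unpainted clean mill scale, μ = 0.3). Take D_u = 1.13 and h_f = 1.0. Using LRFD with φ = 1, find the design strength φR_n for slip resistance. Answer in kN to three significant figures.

R_n = μ · D_u · h_f · T_b · n_s · n_b = 0.3 × 1.13 × 1.0 × 205 × 2 × 2 = 278 kN.
Design strength φR_n = 1 × 278 = 278 kN.

278 kN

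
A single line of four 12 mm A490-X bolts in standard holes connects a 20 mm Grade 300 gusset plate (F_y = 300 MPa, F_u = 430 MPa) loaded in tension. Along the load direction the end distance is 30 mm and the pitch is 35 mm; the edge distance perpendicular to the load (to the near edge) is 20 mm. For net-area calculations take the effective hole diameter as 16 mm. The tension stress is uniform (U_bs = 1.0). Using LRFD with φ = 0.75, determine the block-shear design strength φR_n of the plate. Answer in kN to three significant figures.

Shear plane L_v = 30 + 3·35 = 135 mm; A_gv = 135 × 20 = 2700 mm².
A_nv = (135 − 3.5·16) × 20 = 1580 mm².
A_nt = (20 − 0.5·16) × 20 = 240 mm².
0.6 F_u A_nv = 407.6 kN; 0.6 F_y A_gv = 486 kN → shear rupture governs the shear term.
R_n = 407.6 + 1.0 × 430 × 240 / 1000 = 510.8 kN.
Design strength φR_n = 0.75 × 510.8 = 383 kN.

383 kN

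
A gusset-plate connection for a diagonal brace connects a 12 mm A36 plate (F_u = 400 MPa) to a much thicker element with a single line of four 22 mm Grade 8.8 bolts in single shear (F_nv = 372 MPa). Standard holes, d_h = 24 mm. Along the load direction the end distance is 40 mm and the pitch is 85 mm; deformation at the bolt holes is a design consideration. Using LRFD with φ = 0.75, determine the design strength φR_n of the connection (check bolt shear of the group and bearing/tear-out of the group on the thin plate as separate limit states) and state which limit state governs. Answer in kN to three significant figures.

Bolt shear: A_b = π·22²/4 = 380.1 mm²; R_n = 372 × 380.1 × 4 × 1 / 1000 = 565.6 kN → 0.75 × 565.6 = 424 kN.
Bearing (1.2 l_c t F_u ≤ 2.4 d t F_u): upper limit = 2.4·22·12·400 / 1000 = 253.4 kN.
  Edge l_c = 40 − 24/2 = 28 → r_n = 161.3 kN; interior l_c = 85 − 24 = 61 → r_n = 253.4 kN.
  R_n,bearing = 1·161.3 + 3·253.4 = 921.6 kN → 0.75 × 921.6 = 691 kN.
Bolt shear governs: 424 kN.

424 kN (bolt shear governs)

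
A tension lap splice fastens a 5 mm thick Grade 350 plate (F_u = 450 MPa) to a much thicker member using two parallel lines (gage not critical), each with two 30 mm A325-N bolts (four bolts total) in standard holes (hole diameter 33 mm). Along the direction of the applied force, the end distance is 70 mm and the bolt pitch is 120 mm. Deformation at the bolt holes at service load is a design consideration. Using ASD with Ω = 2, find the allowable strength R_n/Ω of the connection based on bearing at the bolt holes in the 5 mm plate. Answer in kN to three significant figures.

306 kN

Per bolt r_n = 1.2 l_c t F_u ≤ 2.4 d t F_u; upper limit = 2.4 × 30 × 5 × 450 / 1000 = 162 kN.
Edge bolt: l_c = 70 − 33/2 = 53.5 mm → 1.2 × 53.5 × 5 × 450 / 1000 = 144.5 → r_n = 144.5 kN.
Interior bolts: l_c = 120 − 33 = 87 mm → 1.2 × 87 × 5 × 450 / 1000 = 234.9 → r_n = 162 kN.
R_n = 2 × 144.5 + 2 × 162 = 612.9 kN.
Allowable strength R_n/Ω = 612.9 / 2 = 306 kN.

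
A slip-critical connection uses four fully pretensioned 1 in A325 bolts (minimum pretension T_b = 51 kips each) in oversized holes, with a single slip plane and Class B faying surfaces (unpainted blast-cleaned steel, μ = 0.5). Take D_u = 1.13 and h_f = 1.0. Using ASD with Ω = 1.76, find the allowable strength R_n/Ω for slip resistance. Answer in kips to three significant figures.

R_n = μ · D_u · h_f · T_b · n_s · n_b = 0.5 × 1.13 × 1.0 × 51 × 1 × 4 = 115.3 kips.
Allowable strength R_n/Ω = 115.3 / 1.76 = 65.5 kips.

65.5 kips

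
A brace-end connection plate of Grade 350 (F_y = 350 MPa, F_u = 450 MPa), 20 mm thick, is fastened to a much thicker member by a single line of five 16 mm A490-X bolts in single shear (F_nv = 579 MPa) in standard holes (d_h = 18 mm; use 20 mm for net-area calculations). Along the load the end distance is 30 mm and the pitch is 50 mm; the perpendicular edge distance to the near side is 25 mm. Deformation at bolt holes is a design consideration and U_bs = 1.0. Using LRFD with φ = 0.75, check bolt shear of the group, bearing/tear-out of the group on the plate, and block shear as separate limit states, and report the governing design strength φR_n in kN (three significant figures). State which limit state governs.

Bolt shear: A_b = π·16²/4 = 201.1 mm²; R_n = 579 × 201.1 × 5 × 1 / 1000 = 582.1 kN → 0.75 × 582.1 = 437 kN.
Bearing: edge l_c = 21, r_n = 226.8 kN; interior l_c = 32, r_n = 345.6 kN; R_n = 226.8 + 4·345.6 = 1609 kN → 1210 kN.
Block shear: A_gv = 4600, A_nv = 2800, A_nt = 300 mm²; R_n = min(0.6F_uA_nv, 0.6F_yA_gv) + U_bs·F_u·A_nt = 891 kN → 668 kN.
Bolt shear governs: 437 kN.

437 kN (bolt shear governs)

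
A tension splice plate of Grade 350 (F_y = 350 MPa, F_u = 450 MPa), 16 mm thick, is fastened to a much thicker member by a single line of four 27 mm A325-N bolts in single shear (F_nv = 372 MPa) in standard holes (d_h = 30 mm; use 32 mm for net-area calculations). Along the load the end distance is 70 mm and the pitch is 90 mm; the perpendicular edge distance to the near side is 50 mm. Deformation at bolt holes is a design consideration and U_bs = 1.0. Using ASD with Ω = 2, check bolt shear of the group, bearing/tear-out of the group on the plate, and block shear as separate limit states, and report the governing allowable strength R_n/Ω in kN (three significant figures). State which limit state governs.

426 kN (bolt shear governs)

Bolt shear: A_b = π·27²/4 = 572.6 mm²; R_n = 372 × 572.6 × 4 × 1 / 1000 = 852 kN → 852 / 2 = 426 kN.
Bearing: edge l_c = 55, r_n = 466.6 kN; interior l_c = 60, r_n = 466.6 kN; R_n = 466.6 + 3·466.6 = 1866 kN → 933 kN.
Block shear: A_gv = 5440, A_nv = 3648, A_nt = 544 mm²; R_n = min(0.6F_uA_nv, 0.6F_yA_gv) + U_bs·F_u·A_nt = 1230 kN → 615 kN.
Bolt shear governs: 426 kN.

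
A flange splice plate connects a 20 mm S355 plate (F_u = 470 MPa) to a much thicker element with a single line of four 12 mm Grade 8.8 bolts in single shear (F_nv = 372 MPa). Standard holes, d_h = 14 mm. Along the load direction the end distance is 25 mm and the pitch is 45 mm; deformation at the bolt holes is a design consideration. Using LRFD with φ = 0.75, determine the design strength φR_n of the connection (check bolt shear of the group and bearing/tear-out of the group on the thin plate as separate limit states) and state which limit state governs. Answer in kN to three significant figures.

126 kN (bolt shear governs)

Bolt shear: A_b = π·12²/4 = 113.1 mm²; R_n = 372 × 113.1 × 4 × 1 / 1000 = 168.3 kN → 0.75 × 168.3 = 126 kN.
Bearing (1.2 l_c t F_u ≤ 2.4 d t F_u): upper limit = 2.4·12·20·470 / 1000 = 270.7 kN.
  Edge l_c = 25 − 14/2 = 18 → r_n = 203 kN; interior l_c = 45 − 14 = 31 → r_n = 270.7 kN.
  R_n,bearing = 1·203 + 3·270.7 = 1015 kN → 0.75 × 1015 = 761 kN.
Bolt shear governs: 126 kN.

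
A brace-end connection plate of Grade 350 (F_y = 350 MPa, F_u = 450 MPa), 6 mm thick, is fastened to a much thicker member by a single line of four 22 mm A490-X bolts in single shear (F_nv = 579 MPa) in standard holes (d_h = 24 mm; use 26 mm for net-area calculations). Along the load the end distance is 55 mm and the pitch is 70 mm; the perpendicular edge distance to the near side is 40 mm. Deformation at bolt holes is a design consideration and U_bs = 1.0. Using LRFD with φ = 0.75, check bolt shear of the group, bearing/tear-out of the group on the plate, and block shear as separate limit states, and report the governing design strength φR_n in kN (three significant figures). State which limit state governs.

Bolt shear: A_b = π·22²/4 = 380.1 mm²; R_n = 579 × 380.1 × 4 × 1 / 1000 = 880.4 kN → 0.75 × 880.4 = 660 kN.
Bearing: edge l_c = 43, r_n = 139.3 kN; interior l_c = 46, r_n = 142.6 kN; R_n = 139.3 + 3·142.6 = 567 kN → 425 kN.
Block shear: A_gv = 1590, A_nv = 1044, A_nt = 162 mm²; R_n = min(0.6F_uA_nv, 0.6F_yA_gv) + U_bs·F_u·A_nt = 354.8 kN → 266 kN.
Block shear governs: 266 kN.

266 kN (block shear governs)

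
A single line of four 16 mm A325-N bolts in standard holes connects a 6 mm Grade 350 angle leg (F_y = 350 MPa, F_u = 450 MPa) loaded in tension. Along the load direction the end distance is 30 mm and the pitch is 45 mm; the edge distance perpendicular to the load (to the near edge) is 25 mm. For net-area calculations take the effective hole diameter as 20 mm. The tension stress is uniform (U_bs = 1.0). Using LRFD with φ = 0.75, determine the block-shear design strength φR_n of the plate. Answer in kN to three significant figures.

146 kN

Shear plane L_v = 30 + 3·45 = 165 mm; A_gv = 165 × 6 = 990 mm².
A_nv = (165 − 3.5·20) × 6 = 570 mm².
A_nt = (25 − 0.5·20) × 6 = 90 mm².
0.6 F_u A_nv = 153.9 kN; 0.6 F_y A_gv = 207.9 kN → shear rupture governs the shear term.
R_n = 153.9 + 1.0 × 450 × 90 / 1000 = 194.4 kN.
Design strength φR_n = 0.75 × 194.4 = 146 kN.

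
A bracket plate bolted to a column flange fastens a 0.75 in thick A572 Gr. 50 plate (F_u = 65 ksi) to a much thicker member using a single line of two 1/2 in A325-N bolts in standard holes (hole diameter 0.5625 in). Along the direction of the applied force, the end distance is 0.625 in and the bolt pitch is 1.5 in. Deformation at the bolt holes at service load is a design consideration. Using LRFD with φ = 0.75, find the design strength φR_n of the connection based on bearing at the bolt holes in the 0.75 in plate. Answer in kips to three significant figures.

Per bolt r_n = 1.2 l_c t F_u ≤ 2.4 d t F_u; upper limit = 2.4 × 0.5 × 0.75 × 65 = 58.5 kips.
Edge bolt: l_c = 0.625 − 0.5625/2 = 0.3438 in → 1.2 × 0.3438 × 0.75 × 65 = 20.11 → r_n = 20.11 kips.
Interior bolts: l_c = 1.5 − 0.5625 = 0.9375 in → 1.2 × 0.9375 × 0.75 × 65 = 54.84 → r_n = 54.84 kips.
R_n = 1 × 20.11 + 1 × 54.84 = 74.95 kips.
Design strength φR_n = 0.75 × 74.95 = 56.2 kips.

56.2 kips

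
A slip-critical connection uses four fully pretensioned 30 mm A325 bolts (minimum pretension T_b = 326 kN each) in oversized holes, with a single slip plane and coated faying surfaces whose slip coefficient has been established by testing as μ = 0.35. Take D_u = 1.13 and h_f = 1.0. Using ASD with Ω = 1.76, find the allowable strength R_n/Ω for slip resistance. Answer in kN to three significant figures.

R_n = μ · D_u · h_f · T_b · n_s · n_b = 0.35 × 1.13 × 1.0 × 326 × 1 × 4 = 515.7 kN.
Allowable strength R_n/Ω = 515.7 / 1.76 = 293 kN.

293 kN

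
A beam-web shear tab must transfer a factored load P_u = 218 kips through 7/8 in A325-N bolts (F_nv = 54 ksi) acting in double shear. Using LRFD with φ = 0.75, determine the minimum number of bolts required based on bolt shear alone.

A_b = π·0.875²/4 = 0.6013 in².
Per-bolt design strength φR_n = 0.75 × 54 × 0.6013 × 2 = 48.71 kips.
n ≥ 218 / 48.71 = 4.476 → use 5 bolts.

5 bolts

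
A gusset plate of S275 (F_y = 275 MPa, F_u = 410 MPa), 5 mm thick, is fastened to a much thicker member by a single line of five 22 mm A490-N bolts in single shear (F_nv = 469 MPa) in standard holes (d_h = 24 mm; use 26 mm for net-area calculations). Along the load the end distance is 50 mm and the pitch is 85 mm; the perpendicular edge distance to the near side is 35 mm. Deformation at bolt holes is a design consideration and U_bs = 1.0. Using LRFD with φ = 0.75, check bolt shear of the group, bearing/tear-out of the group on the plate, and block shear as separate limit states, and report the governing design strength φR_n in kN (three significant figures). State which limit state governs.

Bolt shear: A_b = π·22²/4 = 380.1 mm²; R_n = 469 × 380.1 × 5 × 1 / 1000 = 891.4 kN → 0.75 × 891.4 = 669 kN.
Bearing: edge l_c = 38, r_n = 93.48 kN; interior l_c = 61, r_n = 108.2 kN; R_n = 93.48 + 4·108.2 = 526.4 kN → 395 kN.
Block shear: A_gv = 1950, A_nv = 1365, A_nt = 110 mm²; R_n = min(0.6F_uA_nv, 0.6F_yA_gv) + U_bs·F_u·A_nt = 366.9 kN → 275 kN.
Block shear governs: 275 kN.

275 kN (block shear governs)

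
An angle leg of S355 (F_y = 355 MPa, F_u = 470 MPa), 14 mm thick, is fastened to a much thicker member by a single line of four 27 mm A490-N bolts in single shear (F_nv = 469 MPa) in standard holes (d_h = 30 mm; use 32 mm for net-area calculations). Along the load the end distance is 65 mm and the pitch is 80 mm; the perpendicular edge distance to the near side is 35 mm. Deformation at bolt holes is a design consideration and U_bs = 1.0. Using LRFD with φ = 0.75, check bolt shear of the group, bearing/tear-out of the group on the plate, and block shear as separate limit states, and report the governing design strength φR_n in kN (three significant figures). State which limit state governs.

Bolt shear: A_b = π·27²/4 = 572.6 mm²; R_n = 469 × 572.6 × 4 × 1 / 1000 = 1074 kN → 0.75 × 1074 = 806 kN.
Bearing: edge l_c = 50, r_n = 394.8 kN; interior l_c = 50, r_n = 394.8 kN; R_n = 394.8 + 3·394.8 = 1579 kN → 1180 kN.
Block shear: A_gv = 4270, A_nv = 2702, A_nt = 266 mm²; R_n = min(0.6F_uA_nv, 0.6F_yA_gv) + U_bs·F_u·A_nt = 887 kN → 665 kN.
Block shear governs: 665 kN.

665 kN (block shear governs)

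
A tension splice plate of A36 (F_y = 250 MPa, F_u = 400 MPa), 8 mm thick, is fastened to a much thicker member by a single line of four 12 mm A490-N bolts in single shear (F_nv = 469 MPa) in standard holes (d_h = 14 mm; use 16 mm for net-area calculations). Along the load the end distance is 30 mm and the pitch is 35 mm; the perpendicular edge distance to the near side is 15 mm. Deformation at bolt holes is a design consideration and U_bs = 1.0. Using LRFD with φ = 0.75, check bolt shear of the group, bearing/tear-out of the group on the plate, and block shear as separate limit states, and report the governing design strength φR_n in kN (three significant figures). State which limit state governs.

Bolt shear: A_b = π·12²/4 = 113.1 mm²; R_n = 469 × 113.1 × 4 × 1 / 1000 = 212.2 kN → 0.75 × 212.2 = 159 kN.
Bearing: edge l_c = 23, r_n = 88.32 kN; interior l_c = 21, r_n = 80.64 kN; R_n = 88.32 + 3·80.64 = 330.2 kN → 248 kN.
Block shear: A_gv = 1080, A_nv = 632, A_nt = 56 mm²; R_n = min(0.6F_uA_nv, 0.6F_yA_gv) + U_bs·F_u·A_nt = 174.1 kN → 131 kN.
Block shear governs: 131 kN.

131 kN (block shear governs)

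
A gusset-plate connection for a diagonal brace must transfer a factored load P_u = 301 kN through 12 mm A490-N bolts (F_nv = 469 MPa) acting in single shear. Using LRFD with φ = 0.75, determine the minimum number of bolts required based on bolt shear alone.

8 bolts

A_b = π·12²/4 = 113.1 mm².
Per-bolt design strength φR_n = 0.75 × 469 × 113.1 × 1 / 1000 = 39.78 kN.
n ≥ 301 / 39.78 = 7.566 → use 8 bolts.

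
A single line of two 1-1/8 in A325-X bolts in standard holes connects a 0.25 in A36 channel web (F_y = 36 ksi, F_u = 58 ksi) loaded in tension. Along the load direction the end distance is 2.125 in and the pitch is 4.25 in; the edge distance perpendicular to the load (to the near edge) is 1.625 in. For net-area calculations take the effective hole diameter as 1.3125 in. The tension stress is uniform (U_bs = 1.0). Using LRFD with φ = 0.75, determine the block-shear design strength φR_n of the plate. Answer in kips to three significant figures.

36.4 kips

Shear plane L_v = 2.125 + 1·4.25 = 6.375 in; A_gv = 6.375 × 0.25 = 1.594 in².
A_nv = (6.375 − 1.5·1.3125) × 0.25 = 1.102 in².
A_nt = (1.625 − 0.5·1.3125) × 0.25 = 0.2422 in².
0.6 F_u A_nv = 38.33 kips; 0.6 F_y A_gv = 34.42 kips → shear yielding governs the shear term.
R_n = 34.42 + 1.0 × 58 × 0.2422 = 48.47 kips.
Design strength φR_n = 0.75 × 48.47 = 36.4 kips.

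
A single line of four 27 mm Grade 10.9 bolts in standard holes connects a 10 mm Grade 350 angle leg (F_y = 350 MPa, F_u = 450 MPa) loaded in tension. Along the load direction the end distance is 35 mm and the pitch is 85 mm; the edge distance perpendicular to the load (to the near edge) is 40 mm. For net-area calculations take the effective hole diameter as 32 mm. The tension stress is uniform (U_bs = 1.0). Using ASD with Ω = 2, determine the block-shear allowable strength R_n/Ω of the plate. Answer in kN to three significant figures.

Shear plane L_v = 35 + 3·85 = 290 mm; A_gv = 290 × 10 = 2900 mm².
A_nv = (290 − 3.5·32) × 10 = 1780 mm².
A_nt = (40 − 0.5·32) × 10 = 240 mm².
0.6 F_u A_nv = 480.6 kN; 0.6 F_y A_gv = 609 kN → shear rupture governs the shear term.
R_n = 480.6 + 1.0 × 450 × 240 / 1000 = 588.6 kN.
Allowable strength R_n/Ω = 588.6 / 2 = 294 kN.

294 kN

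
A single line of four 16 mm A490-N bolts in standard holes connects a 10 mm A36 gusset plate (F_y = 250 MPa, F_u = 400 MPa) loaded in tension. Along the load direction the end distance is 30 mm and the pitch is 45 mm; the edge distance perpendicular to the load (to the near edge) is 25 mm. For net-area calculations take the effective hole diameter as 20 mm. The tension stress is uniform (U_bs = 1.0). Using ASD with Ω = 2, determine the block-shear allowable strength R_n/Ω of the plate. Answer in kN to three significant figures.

144 kN

Shear plane L_v = 30 + 3·45 = 165 mm; A_gv = 165 × 10 = 1650 mm².
A_nv = (165 − 3.5·20) × 10 = 950 mm².
A_nt = (25 − 0.5·20) × 10 = 150 mm².
0.6 F_u A_nv = 228 kN; 0.6 F_y A_gv = 247.5 kN → shear rupture governs the shear term.
R_n = 228 + 1.0 × 400 × 150 / 1000 = 288 kN.
Allowable strength R_n/Ω = 288 / 2 = 144 kN.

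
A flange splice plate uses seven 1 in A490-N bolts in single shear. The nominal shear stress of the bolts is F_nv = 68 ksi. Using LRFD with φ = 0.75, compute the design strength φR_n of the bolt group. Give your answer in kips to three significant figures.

280 kips

A_b = π × 1² / 4 = 0.7854 in².
R_n = F_nv · A_b · n · n_s = 68 × 0.7854 × 7 × 1 = 373.8 kips.
Design strength φR_n = 0.75 × 373.8 = 280 kips.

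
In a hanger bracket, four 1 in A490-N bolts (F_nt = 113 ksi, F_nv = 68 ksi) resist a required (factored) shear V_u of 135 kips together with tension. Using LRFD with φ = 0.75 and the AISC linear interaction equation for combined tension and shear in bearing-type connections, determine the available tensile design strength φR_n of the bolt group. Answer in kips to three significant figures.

A_b = π·1²/4 = 0.7854 in²; f_rv = 135 / (4 × 0.7854) = 42.97 ksi.
F'_nt = 1.3 F_nt − (F_nt / φF_nv) f_rv = 1.3·113 − (113/(0.75·68))·42.97 = 51.69 ksi, capped at F_nt → F'_nt = 51.69 ksi.
R_n = F'_nt · A_b · n = 51.69 × 0.7854 × 4 = 162.4 kips.
Design strength φR_n = 0.75 × 162.4 = 122 kips.

122 kips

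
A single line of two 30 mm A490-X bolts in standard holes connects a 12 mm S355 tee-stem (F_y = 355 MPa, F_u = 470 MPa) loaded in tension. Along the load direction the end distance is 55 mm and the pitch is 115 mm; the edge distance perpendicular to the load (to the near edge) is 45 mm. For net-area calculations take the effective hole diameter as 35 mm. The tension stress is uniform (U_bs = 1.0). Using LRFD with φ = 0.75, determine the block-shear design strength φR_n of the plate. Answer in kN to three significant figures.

Shear plane L_v = 55 + 1·115 = 170 mm; A_gv = 170 × 12 = 2040 mm².
A_nv = (170 − 1.5·35) × 12 = 1410 mm².
A_nt = (45 − 0.5·35) × 12 = 330 mm².
0.6 F_u A_nv = 397.6 kN; 0.6 F_y A_gv = 434.5 kN → shear rupture governs the shear term.
R_n = 397.6 + 1.0 × 470 × 330 / 1000 = 552.7 kN.
Design strength φR_n = 0.75 × 552.7 = 415 kN.

415 kN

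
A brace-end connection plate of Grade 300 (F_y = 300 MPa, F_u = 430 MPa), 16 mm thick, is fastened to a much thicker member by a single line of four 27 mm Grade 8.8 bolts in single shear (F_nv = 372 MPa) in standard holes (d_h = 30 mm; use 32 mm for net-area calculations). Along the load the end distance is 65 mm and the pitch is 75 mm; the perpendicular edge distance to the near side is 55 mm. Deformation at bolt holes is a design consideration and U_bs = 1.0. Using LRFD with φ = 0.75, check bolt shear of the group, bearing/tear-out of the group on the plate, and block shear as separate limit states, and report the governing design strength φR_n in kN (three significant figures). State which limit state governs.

639 kN (bolt shear governs)

Bolt shear: A_b = π·27²/4 = 572.6 mm²; R_n = 372 × 572.6 × 4 × 1 / 1000 = 852 kN → 0.75 × 852 = 639 kN.
Bearing: edge l_c = 50, r_n = 412.8 kN; interior l_c = 45, r_n = 371.5 kN; R_n = 412.8 + 3·371.5 = 1527 kN → 1150 kN.
Block shear: A_gv = 4640, A_nv = 2848, A_nt = 624 mm²; R_n = min(0.6F_uA_nv, 0.6F_yA_gv) + U_bs·F_u·A_nt = 1003 kN → 752 kN.
Bolt shear governs: 639 kN.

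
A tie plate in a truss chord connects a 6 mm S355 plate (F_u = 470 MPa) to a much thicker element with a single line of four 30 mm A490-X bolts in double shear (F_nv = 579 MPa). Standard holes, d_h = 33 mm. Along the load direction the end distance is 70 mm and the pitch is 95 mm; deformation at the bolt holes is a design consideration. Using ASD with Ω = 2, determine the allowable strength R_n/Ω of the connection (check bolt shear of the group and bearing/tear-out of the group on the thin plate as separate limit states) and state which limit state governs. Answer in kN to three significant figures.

Bolt shear: A_b = π·30²/4 = 706.9 mm²; R_n = 579 × 706.9 × 4 × 2 / 1000 = 3274 kN → 3274 / 2 = 1640 kN.
Bearing (1.2 l_c t F_u ≤ 2.4 d t F_u): upper limit = 2.4·30·6·470 / 1000 = 203 kN.
  Edge l_c = 70 − 33/2 = 53.5 → r_n = 181 kN; interior l_c = 95 − 33 = 62 → r_n = 203 kN.
  R_n,bearing = 1·181 + 3·203 = 790.2 kN → 790.2 / 2 = 395 kN.
Bearing governs: 395 kN.

395 kN (bearing governs)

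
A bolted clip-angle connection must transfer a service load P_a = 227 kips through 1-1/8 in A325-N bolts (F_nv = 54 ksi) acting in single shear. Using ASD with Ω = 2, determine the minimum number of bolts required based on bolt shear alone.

9 bolts

A_b = π·1.125²/4 = 0.994 in².
Per-bolt allowable strength R_n/Ω = 54 × 0.994 × 1 / 2 = 26.84 kips.
n ≥ 227 / 26.84 = 8.458 → use 9 bolts.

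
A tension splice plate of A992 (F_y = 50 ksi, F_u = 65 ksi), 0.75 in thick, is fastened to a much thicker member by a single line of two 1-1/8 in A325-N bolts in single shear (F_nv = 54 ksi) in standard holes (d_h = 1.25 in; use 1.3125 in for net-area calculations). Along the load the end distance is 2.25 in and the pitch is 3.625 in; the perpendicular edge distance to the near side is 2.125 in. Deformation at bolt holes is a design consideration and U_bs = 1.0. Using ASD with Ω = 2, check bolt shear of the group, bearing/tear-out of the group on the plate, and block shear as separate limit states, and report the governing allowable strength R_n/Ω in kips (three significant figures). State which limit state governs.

53.7 kips (bolt shear governs)

Bolt shear: A_b = π·1.125²/4 = 0.994 in²; R_n = 54 × 0.994 × 2 × 1 = 107.4 kips → 107.4 / 2 = 53.7 kips.
Bearing: edge l_c = 1.625, r_n = 95.06 kips; interior l_c = 2.375, r_n = 131.6 kips; R_n = 95.06 + 1·131.6 = 226.7 kips → 113 kips.
Block shear: A_gv = 4.406, A_nv = 2.93, A_nt = 1.102 in²; R_n = min(0.6F_uA_nv, 0.6F_yA_gv) + U_bs·F_u·A_nt = 185.9 kips → 92.9 kips.
Bolt shear governs: 53.7 kips.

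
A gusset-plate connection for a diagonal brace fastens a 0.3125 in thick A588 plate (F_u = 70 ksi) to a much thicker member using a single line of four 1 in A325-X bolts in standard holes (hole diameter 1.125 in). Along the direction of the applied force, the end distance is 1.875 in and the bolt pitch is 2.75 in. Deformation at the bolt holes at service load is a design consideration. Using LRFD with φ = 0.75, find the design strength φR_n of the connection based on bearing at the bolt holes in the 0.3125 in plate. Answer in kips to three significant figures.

Per bolt r_n = 1.2 l_c t F_u ≤ 2.4 d t F_u; upper limit = 2.4 × 1 × 0.3125 × 70 = 52.5 kips.
Edge bolt: l_c = 1.875 − 1.125/2 = 1.312 in → 1.2 × 1.312 × 0.3125 × 70 = 34.45 → r_n = 34.45 kips.
Interior bolts: l_c = 2.75 − 1.125 = 1.625 in → 1.2 × 1.625 × 0.3125 × 70 = 42.66 → r_n = 42.66 kips.
R_n = 1 × 34.45 + 3 × 42.66 = 162.4 kips.
Design strength φR_n = 0.75 × 162.4 = 122 kips.

122 kips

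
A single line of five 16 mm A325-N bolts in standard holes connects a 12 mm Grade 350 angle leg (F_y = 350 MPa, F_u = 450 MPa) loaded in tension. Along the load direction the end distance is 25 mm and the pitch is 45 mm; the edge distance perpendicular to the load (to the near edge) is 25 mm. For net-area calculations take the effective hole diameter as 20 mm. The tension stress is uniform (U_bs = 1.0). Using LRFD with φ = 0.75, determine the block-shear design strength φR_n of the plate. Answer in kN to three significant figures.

340 kN

Shear plane L_v = 25 + 4·45 = 205 mm; A_gv = 205 × 12 = 2460 mm².
A_nv = (205 − 4.5·20) × 12 = 1380 mm².
A_nt = (25 − 0.5·20) × 12 = 180 mm².
0.6 F_u A_nv = 372.6 kN; 0.6 F_y A_gv = 516.6 kN → shear rupture governs the shear term.
R_n = 372.6 + 1.0 × 450 × 180 / 1000 = 453.6 kN.
Design strength φR_n = 0.75 × 453.6 = 340 kN.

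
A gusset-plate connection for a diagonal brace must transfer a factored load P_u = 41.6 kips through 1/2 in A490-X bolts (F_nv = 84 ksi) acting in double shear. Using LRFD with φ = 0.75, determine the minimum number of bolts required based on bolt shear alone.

2 bolts

A_b = π·0.5²/4 = 0.1963 in².
Per-bolt design strength φR_n = 0.75 × 84 × 0.1963 × 2 = 24.74 kips.
n ≥ 41.6 / 24.74 = 1.681 → use 2 bolts.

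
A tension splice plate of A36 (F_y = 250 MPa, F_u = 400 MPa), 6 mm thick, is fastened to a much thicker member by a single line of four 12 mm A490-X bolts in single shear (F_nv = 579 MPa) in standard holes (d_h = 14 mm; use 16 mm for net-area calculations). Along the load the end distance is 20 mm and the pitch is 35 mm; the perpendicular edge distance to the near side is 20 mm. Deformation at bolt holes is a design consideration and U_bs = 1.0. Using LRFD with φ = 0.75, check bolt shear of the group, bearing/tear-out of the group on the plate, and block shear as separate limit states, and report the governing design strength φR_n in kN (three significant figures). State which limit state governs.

Bolt shear: A_b = π·12²/4 = 113.1 mm²; R_n = 579 × 113.1 × 4 × 1 / 1000 = 261.9 kN → 0.75 × 261.9 = 196 kN.
Bearing: edge l_c = 13, r_n = 37.44 kN; interior l_c = 21, r_n = 60.48 kN; R_n = 37.44 + 3·60.48 = 218.9 kN → 164 kN.
Block shear: A_gv = 750, A_nv = 414, A_nt = 72 mm²; R_n = min(0.6F_uA_nv, 0.6F_yA_gv) + U_bs·F_u·A_nt = 128.2 kN → 96.1 kN.
Block shear governs: 96.1 kN.

96.1 kN (block shear governs)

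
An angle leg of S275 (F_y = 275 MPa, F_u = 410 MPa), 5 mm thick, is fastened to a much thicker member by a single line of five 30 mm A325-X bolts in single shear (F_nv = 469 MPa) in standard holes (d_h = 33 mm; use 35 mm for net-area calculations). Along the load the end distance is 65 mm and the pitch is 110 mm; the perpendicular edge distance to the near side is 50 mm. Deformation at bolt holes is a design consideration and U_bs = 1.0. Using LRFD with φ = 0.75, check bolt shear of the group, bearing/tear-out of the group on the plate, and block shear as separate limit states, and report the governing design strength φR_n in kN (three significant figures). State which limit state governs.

Bolt shear: A_b = π·30²/4 = 706.9 mm²; R_n = 469 × 706.9 × 5 × 1 / 1000 = 1658 kN → 0.75 × 1658 = 1240 kN.
Bearing: edge l_c = 48.5, r_n = 119.3 kN; interior l_c = 77, r_n = 147.6 kN; R_n = 119.3 + 4·147.6 = 709.7 kN → 532 kN.
Block shear: A_gv = 2525, A_nv = 1738, A_nt = 162.5 mm²; R_n = min(0.6F_uA_nv, 0.6F_yA_gv) + U_bs·F_u·A_nt = 483.2 kN → 362 kN.
Block shear governs: 362 kN.

362 kN (block shear governs)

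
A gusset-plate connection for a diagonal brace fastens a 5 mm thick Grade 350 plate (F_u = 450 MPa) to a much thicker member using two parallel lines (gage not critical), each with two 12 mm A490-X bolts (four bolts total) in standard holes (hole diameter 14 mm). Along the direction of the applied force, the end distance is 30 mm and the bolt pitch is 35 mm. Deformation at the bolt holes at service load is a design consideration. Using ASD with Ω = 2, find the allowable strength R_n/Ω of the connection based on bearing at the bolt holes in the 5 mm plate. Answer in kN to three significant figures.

Per bolt r_n = 1.2 l_c t F_u ≤ 2.4 d t F_u; upper limit = 2.4 × 12 × 5 × 450 / 1000 = 64.8 kN.
Edge bolt: l_c = 30 − 14/2 = 23 mm → 1.2 × 23 × 5 × 450 / 1000 = 62.1 → r_n = 62.1 kN.
Interior bolts: l_c = 35 − 14 = 21 mm → 1.2 × 21 × 5 × 450 / 1000 = 56.7 → r_n = 56.7 kN.
R_n = 2 × 62.1 + 2 × 56.7 = 237.6 kN.
Allowable strength R_n/Ω = 237.6 / 2 = 119 kN.

119 kN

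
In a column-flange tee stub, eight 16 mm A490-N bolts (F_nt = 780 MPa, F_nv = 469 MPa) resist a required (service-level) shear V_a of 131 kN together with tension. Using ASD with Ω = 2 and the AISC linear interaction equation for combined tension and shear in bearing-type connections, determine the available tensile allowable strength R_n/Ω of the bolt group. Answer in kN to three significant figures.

A_b = π·16²/4 = 201.1 mm²; f_rv = 131 × 1000 / (8 × 201.1) = 81.44 MPa.
F'_nt = 1.3 F_nt − (Ω F_nt / F_nv) f_rv = 1.3·780 − (2·780/469)·81.44 = 743.1 MPa, capped at F_nt → F'_nt = 743.1 MPa.
R_n = F'_nt · A_b · n = 743.1 × 201.1 × 8 / 1000 = 1195 kN.
Allowable strength R_n/Ω = 1195 / 2 = 598 kN.

598 kN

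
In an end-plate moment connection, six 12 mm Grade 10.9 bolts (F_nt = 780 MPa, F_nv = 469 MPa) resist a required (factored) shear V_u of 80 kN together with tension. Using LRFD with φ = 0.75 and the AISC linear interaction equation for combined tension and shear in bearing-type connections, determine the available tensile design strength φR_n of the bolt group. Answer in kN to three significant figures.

A_b = π·12²/4 = 113.1 mm²; f_rv = 80 × 1000 / (6 × 113.1) = 117.9 MPa.
F'_nt = 1.3 F_nt − (F_nt / φF_nv) f_rv = 1.3·780 − (780/(0.75·469))·117.9 = 752.6 MPa, capped at F_nt → F'_nt = 752.6 MPa.
R_n = F'_nt · A_b · n = 752.6 × 113.1 × 6 / 1000 = 510.7 kN.
Design strength φR_n = 0.75 × 510.7 = 383 kN.

383 kN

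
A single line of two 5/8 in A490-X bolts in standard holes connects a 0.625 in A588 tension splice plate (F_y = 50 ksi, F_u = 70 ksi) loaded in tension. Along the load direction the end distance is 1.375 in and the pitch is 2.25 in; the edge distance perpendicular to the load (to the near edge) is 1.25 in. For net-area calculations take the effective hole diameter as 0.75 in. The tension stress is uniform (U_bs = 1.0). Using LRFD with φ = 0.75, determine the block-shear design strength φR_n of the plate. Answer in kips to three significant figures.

Shear plane L_v = 1.375 + 1·2.25 = 3.625 in; A_gv = 3.625 × 0.625 = 2.266 in².
A_nv = (3.625 − 1.5·0.75) × 0.625 = 1.562 in².
A_nt = (1.25 − 0.5·0.75) × 0.625 = 0.5469 in².
0.6 F_u A_nv = 65.62 kips; 0.6 F_y A_gv = 67.97 kips → shear rupture governs the shear term.
R_n = 65.62 + 1.0 × 70 × 0.5469 = 103.9 kips.
Design strength φR_n = 0.75 × 103.9 = 77.9 kips.

77.9 kips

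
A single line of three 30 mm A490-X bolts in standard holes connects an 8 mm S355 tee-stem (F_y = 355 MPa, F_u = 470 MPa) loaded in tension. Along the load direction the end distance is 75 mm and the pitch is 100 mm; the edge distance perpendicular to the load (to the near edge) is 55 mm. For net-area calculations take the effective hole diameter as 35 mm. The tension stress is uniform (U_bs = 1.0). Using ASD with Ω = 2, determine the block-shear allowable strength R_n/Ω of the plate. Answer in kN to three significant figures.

Shear plane L_v = 75 + 2·100 = 275 mm; A_gv = 275 × 8 = 2200 mm².
A_nv = (275 − 2.5·35) × 8 = 1500 mm².
A_nt = (55 − 0.5·35) × 8 = 300 mm².
0.6 F_u A_nv = 423 kN; 0.6 F_y A_gv = 468.6 kN → shear rupture governs the shear term.
R_n = 423 + 1.0 × 470 × 300 / 1000 = 564 kN.
Allowable strength R_n/Ω = 564 / 2 = 282 kN.

282 kN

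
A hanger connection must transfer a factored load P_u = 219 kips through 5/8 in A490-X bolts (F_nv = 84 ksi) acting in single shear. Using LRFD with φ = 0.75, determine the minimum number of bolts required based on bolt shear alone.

A_b = π·0.625²/4 = 0.3068 in².
Per-bolt design strength φR_n = 0.75 × 84 × 0.3068 × 1 = 19.33 kips.
n ≥ 219 / 19.33 = 11.33 → use 12 bolts.

12 bolts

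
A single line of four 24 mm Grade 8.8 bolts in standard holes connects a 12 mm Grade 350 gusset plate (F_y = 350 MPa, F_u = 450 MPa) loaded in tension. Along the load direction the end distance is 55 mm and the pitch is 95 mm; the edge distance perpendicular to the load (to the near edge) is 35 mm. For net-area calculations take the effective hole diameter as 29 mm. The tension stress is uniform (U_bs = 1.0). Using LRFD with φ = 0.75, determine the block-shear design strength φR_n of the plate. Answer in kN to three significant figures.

663 kN

Shear plane L_v = 55 + 3·95 = 340 mm; A_gv = 340 × 12 = 4080 mm².
A_nv = (340 − 3.5·29) × 12 = 2862 mm².
A_nt = (35 − 0.5·29) × 12 = 246 mm².
0.6 F_u A_nv = 772.7 kN; 0.6 F_y A_gv = 856.8 kN → shear rupture governs the shear term.
R_n = 772.7 + 1.0 × 450 × 246 / 1000 = 883.4 kN.
Design strength φR_n = 0.75 × 883.4 = 663 kN.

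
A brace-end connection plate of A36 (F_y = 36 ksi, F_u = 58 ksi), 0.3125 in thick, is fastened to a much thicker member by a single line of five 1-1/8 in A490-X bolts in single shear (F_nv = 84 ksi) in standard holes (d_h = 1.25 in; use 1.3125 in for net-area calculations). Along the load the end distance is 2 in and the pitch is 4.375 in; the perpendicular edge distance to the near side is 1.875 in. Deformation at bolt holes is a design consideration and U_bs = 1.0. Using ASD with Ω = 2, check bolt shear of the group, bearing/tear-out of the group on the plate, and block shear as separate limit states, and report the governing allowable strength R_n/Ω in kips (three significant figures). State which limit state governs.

76.9 kips (block shear governs)

Bolt shear: A_b = π·1.125²/4 = 0.994 in²; R_n = 84 × 0.994 × 5 × 1 = 417.5 kips → 417.5 / 2 = 209 kips.
Bearing: edge l_c = 1.375, r_n = 29.91 kips; interior l_c = 3.125, r_n = 48.94 kips; R_n = 29.91 + 4·48.94 = 225.7 kips → 113 kips.
Block shear: A_gv = 6.094, A_nv = 4.248, A_nt = 0.3809 in²; R_n = min(0.6F_uA_nv, 0.6F_yA_gv) + U_bs·F_u·A_nt = 153.7 kips → 76.9 kips.
Block shear governs: 76.9 kips.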